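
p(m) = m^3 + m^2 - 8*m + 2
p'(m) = 3*m^2 + 2*m - 8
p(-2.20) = 13.79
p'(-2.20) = 2.12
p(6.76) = 302.53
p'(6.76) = 142.61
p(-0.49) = 6.04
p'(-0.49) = -8.26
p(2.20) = -0.11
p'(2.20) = 10.92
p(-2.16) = 13.87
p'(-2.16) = 1.68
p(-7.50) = -303.62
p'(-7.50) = 145.75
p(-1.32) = 12.00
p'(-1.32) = -5.41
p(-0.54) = 6.45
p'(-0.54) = -8.21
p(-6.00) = -130.00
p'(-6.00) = 88.00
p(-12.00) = -1486.00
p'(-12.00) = 400.00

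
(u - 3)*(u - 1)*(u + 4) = u^3 - 13*u + 12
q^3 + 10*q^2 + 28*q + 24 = (q + 2)^2*(q + 6)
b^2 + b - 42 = (b - 6)*(b + 7)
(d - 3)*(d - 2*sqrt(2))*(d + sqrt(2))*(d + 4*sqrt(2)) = d^4 - 3*d^3 + 3*sqrt(2)*d^3 - 9*sqrt(2)*d^2 - 12*d^2 - 16*sqrt(2)*d + 36*d + 48*sqrt(2)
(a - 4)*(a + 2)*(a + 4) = a^3 + 2*a^2 - 16*a - 32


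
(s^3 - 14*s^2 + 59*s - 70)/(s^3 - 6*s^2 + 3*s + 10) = (s - 7)/(s + 1)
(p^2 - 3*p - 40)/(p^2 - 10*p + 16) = (p + 5)/(p - 2)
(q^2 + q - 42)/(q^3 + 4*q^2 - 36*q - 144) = (q + 7)/(q^2 + 10*q + 24)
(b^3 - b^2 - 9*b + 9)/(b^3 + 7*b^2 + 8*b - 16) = (b^2 - 9)/(b^2 + 8*b + 16)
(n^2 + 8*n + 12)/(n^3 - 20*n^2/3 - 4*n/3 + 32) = 3*(n + 6)/(3*n^2 - 26*n + 48)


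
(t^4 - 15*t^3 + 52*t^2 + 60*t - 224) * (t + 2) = t^5 - 13*t^4 + 22*t^3 + 164*t^2 - 104*t - 448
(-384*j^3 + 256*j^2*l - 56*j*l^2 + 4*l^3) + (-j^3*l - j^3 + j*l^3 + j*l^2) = -j^3*l - 385*j^3 + 256*j^2*l + j*l^3 - 55*j*l^2 + 4*l^3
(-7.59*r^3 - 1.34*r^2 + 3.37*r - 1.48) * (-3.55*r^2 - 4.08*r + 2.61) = 26.9445*r^5 + 35.7242*r^4 - 26.3062*r^3 - 11.993*r^2 + 14.8341*r - 3.8628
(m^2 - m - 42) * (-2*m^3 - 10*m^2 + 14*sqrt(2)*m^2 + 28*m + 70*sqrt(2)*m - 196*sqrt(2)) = -2*m^5 - 8*m^4 + 14*sqrt(2)*m^4 + 56*sqrt(2)*m^3 + 122*m^3 - 854*sqrt(2)*m^2 + 392*m^2 - 2744*sqrt(2)*m - 1176*m + 8232*sqrt(2)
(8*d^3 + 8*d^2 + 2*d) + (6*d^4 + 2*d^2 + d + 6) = 6*d^4 + 8*d^3 + 10*d^2 + 3*d + 6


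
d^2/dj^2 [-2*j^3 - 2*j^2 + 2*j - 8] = -12*j - 4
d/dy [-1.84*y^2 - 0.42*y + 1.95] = -3.68*y - 0.42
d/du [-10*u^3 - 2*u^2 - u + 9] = -30*u^2 - 4*u - 1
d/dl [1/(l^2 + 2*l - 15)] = 2*(-l - 1)/(l^2 + 2*l - 15)^2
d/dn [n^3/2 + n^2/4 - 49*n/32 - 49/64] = 3*n^2/2 + n/2 - 49/32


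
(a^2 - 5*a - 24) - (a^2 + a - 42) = 18 - 6*a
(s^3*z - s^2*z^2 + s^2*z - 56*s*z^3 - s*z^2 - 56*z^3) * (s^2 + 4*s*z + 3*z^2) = s^5*z + 3*s^4*z^2 + s^4*z - 57*s^3*z^3 + 3*s^3*z^2 - 227*s^2*z^4 - 57*s^2*z^3 - 168*s*z^5 - 227*s*z^4 - 168*z^5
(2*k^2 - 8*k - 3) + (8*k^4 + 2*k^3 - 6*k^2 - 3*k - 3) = 8*k^4 + 2*k^3 - 4*k^2 - 11*k - 6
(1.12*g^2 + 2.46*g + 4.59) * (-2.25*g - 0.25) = -2.52*g^3 - 5.815*g^2 - 10.9425*g - 1.1475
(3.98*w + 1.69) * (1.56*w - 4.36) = 6.2088*w^2 - 14.7164*w - 7.3684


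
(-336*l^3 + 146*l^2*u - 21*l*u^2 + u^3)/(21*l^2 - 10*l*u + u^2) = (48*l^2 - 14*l*u + u^2)/(-3*l + u)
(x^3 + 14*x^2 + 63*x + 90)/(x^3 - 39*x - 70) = (x^2 + 9*x + 18)/(x^2 - 5*x - 14)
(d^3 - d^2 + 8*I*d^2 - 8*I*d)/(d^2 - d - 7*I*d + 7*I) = d*(d + 8*I)/(d - 7*I)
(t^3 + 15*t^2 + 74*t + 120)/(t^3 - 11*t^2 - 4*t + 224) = (t^2 + 11*t + 30)/(t^2 - 15*t + 56)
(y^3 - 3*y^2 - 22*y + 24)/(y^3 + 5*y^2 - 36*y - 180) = (y^2 + 3*y - 4)/(y^2 + 11*y + 30)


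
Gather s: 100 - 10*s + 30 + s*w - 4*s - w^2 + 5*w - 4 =s*(w - 14) - w^2 + 5*w + 126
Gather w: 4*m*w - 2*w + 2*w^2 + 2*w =4*m*w + 2*w^2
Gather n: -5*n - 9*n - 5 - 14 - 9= -14*n - 28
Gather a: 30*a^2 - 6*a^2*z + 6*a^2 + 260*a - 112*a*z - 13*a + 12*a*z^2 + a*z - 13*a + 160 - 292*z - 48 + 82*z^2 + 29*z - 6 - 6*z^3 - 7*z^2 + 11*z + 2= a^2*(36 - 6*z) + a*(12*z^2 - 111*z + 234) - 6*z^3 + 75*z^2 - 252*z + 108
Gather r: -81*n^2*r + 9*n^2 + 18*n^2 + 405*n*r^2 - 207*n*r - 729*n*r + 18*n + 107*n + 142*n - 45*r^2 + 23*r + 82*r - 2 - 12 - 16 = 27*n^2 + 267*n + r^2*(405*n - 45) + r*(-81*n^2 - 936*n + 105) - 30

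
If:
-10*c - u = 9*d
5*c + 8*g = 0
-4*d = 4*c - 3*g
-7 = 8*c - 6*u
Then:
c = 112/181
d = -329/362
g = -70/181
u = 721/362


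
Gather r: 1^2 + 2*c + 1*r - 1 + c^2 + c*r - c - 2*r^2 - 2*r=c^2 + c - 2*r^2 + r*(c - 1)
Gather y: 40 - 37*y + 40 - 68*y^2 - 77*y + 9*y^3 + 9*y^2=9*y^3 - 59*y^2 - 114*y + 80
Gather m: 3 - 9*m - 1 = 2 - 9*m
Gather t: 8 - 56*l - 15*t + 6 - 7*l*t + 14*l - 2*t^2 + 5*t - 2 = -42*l - 2*t^2 + t*(-7*l - 10) + 12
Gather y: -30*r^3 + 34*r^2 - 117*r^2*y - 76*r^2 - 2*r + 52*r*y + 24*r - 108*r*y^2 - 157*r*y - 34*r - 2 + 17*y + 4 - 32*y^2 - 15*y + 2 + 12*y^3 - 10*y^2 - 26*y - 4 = -30*r^3 - 42*r^2 - 12*r + 12*y^3 + y^2*(-108*r - 42) + y*(-117*r^2 - 105*r - 24)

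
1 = 1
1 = 1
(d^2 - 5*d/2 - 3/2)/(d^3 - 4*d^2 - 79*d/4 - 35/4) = 2*(d - 3)/(2*d^2 - 9*d - 35)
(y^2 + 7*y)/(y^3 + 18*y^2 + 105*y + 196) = y/(y^2 + 11*y + 28)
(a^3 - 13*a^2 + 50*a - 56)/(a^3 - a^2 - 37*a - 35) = (a^2 - 6*a + 8)/(a^2 + 6*a + 5)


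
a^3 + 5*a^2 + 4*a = a*(a + 1)*(a + 4)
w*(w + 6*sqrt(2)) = w^2 + 6*sqrt(2)*w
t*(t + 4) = t^2 + 4*t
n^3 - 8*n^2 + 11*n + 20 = (n - 5)*(n - 4)*(n + 1)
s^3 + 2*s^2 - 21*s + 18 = (s - 3)*(s - 1)*(s + 6)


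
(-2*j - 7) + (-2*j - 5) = -4*j - 12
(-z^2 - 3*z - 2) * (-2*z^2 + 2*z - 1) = 2*z^4 + 4*z^3 - z^2 - z + 2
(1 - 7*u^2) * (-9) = 63*u^2 - 9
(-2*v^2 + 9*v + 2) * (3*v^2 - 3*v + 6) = -6*v^4 + 33*v^3 - 33*v^2 + 48*v + 12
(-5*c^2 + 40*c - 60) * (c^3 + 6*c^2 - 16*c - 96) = -5*c^5 + 10*c^4 + 260*c^3 - 520*c^2 - 2880*c + 5760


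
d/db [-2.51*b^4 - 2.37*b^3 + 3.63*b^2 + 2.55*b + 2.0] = -10.04*b^3 - 7.11*b^2 + 7.26*b + 2.55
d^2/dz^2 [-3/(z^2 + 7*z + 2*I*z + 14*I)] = 6*(z^2 + 7*z + 2*I*z - (2*z + 7 + 2*I)^2 + 14*I)/(z^2 + 7*z + 2*I*z + 14*I)^3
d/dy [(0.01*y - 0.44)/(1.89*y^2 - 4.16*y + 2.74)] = (-0.0189*y^2 + 1.6632*y - 1.803)/(3.5721*y^4 - 15.7248*y^3 + 27.6628*y^2 - 22.7968*y + 7.5076)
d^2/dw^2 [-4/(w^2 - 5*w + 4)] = 8*(w^2 - 5*w - (2*w - 5)^2 + 4)/(w^2 - 5*w + 4)^3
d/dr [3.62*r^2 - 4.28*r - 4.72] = 7.24*r - 4.28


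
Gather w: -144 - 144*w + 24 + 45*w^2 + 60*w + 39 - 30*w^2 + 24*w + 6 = 15*w^2 - 60*w - 75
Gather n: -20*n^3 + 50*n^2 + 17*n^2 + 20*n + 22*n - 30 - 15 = -20*n^3 + 67*n^2 + 42*n - 45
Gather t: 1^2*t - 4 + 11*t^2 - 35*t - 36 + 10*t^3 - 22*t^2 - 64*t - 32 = 10*t^3 - 11*t^2 - 98*t - 72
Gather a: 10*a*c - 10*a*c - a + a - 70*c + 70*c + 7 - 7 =0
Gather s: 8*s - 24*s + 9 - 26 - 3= -16*s - 20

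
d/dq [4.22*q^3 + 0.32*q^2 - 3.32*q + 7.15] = 12.66*q^2 + 0.64*q - 3.32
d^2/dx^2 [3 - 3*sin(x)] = 3*sin(x)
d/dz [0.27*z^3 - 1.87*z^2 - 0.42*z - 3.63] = 0.81*z^2 - 3.74*z - 0.42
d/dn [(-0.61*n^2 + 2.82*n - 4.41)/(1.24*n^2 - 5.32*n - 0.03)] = (-0.2516*n^2 + 10.9734*n - 23.5458)/(1.5376*n^4 - 13.1936*n^3 + 28.228*n^2 + 0.3192*n + 0.0009)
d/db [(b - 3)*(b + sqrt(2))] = 2*b - 3 + sqrt(2)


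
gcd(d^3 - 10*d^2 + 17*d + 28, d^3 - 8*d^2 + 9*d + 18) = d + 1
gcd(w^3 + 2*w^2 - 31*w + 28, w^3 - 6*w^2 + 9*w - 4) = w^2 - 5*w + 4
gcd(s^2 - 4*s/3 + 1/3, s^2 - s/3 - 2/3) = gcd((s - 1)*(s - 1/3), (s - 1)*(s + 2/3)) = s - 1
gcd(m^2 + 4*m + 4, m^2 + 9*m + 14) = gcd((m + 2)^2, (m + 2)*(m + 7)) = m + 2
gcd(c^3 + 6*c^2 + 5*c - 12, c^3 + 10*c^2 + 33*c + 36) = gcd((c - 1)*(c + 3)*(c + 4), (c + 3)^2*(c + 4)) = c^2 + 7*c + 12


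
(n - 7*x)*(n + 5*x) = n^2 - 2*n*x - 35*x^2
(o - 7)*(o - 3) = o^2 - 10*o + 21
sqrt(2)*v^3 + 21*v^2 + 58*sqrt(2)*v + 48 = (v + 4*sqrt(2))*(v + 6*sqrt(2))*(sqrt(2)*v + 1)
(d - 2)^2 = d^2 - 4*d + 4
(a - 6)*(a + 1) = a^2 - 5*a - 6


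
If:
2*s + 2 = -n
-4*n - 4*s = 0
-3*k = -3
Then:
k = 1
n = 2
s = -2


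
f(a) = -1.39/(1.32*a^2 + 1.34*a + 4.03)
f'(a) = -1.39*(-2.64*a - 1.34)/(1.32*a^2 + 1.34*a + 4.03)^2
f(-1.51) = -0.28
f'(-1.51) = -0.15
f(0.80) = -0.23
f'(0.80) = 0.14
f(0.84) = -0.23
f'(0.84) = 0.13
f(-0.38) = -0.37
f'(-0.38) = 0.03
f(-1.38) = -0.30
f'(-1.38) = -0.15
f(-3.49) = -0.09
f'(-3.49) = -0.05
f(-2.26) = -0.18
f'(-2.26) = -0.11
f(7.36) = -0.02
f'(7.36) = 0.00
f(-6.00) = -0.03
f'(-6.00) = -0.01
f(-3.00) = -0.12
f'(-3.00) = -0.06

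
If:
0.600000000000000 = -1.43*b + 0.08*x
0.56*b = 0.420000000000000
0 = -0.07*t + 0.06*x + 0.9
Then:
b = 0.75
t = 30.78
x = 20.91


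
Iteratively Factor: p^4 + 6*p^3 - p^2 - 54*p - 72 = (p - 3)*(p^3 + 9*p^2 + 26*p + 24) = (p - 3)*(p + 2)*(p^2 + 7*p + 12) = (p - 3)*(p + 2)*(p + 3)*(p + 4)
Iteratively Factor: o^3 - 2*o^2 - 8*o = (o)*(o^2 - 2*o - 8) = o*(o + 2)*(o - 4)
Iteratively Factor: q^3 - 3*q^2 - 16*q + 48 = (q + 4)*(q^2 - 7*q + 12) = (q - 3)*(q + 4)*(q - 4)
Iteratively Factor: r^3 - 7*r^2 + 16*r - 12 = (r - 3)*(r^2 - 4*r + 4) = (r - 3)*(r - 2)*(r - 2)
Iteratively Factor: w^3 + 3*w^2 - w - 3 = (w + 1)*(w^2 + 2*w - 3) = (w + 1)*(w + 3)*(w - 1)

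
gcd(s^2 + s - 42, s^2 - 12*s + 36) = s - 6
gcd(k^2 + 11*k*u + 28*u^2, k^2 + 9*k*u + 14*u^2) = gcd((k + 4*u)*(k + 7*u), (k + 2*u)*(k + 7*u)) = k + 7*u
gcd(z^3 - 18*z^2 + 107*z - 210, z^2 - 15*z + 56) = z - 7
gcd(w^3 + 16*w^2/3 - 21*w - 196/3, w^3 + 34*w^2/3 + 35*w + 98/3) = w^2 + 28*w/3 + 49/3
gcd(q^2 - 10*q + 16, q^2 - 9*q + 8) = q - 8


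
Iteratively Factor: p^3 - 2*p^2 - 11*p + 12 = (p - 4)*(p^2 + 2*p - 3) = (p - 4)*(p - 1)*(p + 3)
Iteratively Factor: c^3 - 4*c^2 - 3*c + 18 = (c + 2)*(c^2 - 6*c + 9) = (c - 3)*(c + 2)*(c - 3)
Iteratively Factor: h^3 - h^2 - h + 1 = (h + 1)*(h^2 - 2*h + 1) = (h - 1)*(h + 1)*(h - 1)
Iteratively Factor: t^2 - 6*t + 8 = (t - 4)*(t - 2)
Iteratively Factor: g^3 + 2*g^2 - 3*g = (g - 1)*(g^2 + 3*g) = (g - 1)*(g + 3)*(g)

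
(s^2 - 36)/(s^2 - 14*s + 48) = (s + 6)/(s - 8)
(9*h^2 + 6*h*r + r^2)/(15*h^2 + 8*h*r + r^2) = (3*h + r)/(5*h + r)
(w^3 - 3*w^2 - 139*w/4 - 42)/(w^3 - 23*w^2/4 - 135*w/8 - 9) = 2*(2*w + 7)/(4*w + 3)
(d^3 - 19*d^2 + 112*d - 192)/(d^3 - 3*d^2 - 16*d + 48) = (d^2 - 16*d + 64)/(d^2 - 16)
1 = 1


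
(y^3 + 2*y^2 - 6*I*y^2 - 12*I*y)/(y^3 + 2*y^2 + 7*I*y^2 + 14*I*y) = (y - 6*I)/(y + 7*I)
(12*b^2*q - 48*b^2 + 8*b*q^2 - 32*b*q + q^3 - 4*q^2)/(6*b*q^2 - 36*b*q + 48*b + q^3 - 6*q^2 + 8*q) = (2*b + q)/(q - 2)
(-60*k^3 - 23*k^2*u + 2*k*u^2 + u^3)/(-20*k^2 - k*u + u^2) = 3*k + u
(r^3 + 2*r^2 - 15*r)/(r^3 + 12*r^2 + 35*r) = (r - 3)/(r + 7)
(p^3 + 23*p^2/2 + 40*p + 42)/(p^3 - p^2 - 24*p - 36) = (p^2 + 19*p/2 + 21)/(p^2 - 3*p - 18)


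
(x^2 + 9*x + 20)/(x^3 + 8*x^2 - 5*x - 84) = (x + 5)/(x^2 + 4*x - 21)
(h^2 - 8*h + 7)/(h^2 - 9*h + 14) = (h - 1)/(h - 2)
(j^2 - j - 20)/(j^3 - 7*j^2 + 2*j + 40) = (j + 4)/(j^2 - 2*j - 8)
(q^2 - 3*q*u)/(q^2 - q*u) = (q - 3*u)/(q - u)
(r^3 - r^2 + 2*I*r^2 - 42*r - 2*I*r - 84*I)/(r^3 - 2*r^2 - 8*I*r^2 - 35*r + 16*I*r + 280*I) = (r^2 + 2*r*(3 + I) + 12*I)/(r^2 + r*(5 - 8*I) - 40*I)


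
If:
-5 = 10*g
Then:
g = -1/2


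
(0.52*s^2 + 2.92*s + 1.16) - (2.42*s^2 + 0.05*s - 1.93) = -1.9*s^2 + 2.87*s + 3.09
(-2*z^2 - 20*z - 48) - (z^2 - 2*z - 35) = -3*z^2 - 18*z - 13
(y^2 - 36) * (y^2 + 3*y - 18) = y^4 + 3*y^3 - 54*y^2 - 108*y + 648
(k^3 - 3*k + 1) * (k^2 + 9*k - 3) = k^5 + 9*k^4 - 6*k^3 - 26*k^2 + 18*k - 3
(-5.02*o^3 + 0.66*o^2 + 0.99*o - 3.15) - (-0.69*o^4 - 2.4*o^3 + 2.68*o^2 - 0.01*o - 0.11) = 0.69*o^4 - 2.62*o^3 - 2.02*o^2 + 1.0*o - 3.04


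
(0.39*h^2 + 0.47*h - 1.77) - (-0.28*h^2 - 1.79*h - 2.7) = 0.67*h^2 + 2.26*h + 0.93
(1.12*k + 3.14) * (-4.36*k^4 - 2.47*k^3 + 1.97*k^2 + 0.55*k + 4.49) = -4.8832*k^5 - 16.4568*k^4 - 5.5494*k^3 + 6.8018*k^2 + 6.7558*k + 14.0986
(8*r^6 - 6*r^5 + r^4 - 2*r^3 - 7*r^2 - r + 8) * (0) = 0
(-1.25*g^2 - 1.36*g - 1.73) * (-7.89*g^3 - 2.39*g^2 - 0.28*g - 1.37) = 9.8625*g^5 + 13.7179*g^4 + 17.2501*g^3 + 6.228*g^2 + 2.3476*g + 2.3701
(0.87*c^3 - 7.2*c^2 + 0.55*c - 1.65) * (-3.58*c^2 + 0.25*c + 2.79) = -3.1146*c^5 + 25.9935*c^4 - 1.3417*c^3 - 14.0435*c^2 + 1.122*c - 4.6035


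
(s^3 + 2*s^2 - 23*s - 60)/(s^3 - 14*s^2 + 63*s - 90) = (s^2 + 7*s + 12)/(s^2 - 9*s + 18)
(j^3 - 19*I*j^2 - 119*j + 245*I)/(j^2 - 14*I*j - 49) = j - 5*I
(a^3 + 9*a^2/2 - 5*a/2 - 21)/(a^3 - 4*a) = (2*a^2 + 13*a + 21)/(2*a*(a + 2))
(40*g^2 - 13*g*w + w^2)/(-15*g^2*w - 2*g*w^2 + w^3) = (-8*g + w)/(w*(3*g + w))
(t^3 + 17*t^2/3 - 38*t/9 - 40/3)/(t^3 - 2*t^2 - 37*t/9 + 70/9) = (3*t^2 + 22*t + 24)/(3*t^2 - t - 14)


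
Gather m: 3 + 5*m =5*m + 3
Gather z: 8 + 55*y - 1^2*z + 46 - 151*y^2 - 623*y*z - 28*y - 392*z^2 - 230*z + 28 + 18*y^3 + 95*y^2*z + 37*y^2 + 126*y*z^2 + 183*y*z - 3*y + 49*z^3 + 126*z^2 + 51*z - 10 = 18*y^3 - 114*y^2 + 24*y + 49*z^3 + z^2*(126*y - 266) + z*(95*y^2 - 440*y - 180) + 72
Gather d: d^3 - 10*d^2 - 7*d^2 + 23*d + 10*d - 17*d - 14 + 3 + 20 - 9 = d^3 - 17*d^2 + 16*d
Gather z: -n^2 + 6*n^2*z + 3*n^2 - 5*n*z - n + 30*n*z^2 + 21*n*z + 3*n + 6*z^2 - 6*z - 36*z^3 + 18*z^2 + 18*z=2*n^2 + 2*n - 36*z^3 + z^2*(30*n + 24) + z*(6*n^2 + 16*n + 12)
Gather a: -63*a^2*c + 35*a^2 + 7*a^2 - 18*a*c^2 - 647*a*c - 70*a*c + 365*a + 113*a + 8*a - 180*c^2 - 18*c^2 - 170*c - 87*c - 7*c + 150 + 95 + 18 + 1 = a^2*(42 - 63*c) + a*(-18*c^2 - 717*c + 486) - 198*c^2 - 264*c + 264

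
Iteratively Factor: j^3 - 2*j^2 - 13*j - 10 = (j + 1)*(j^2 - 3*j - 10) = (j + 1)*(j + 2)*(j - 5)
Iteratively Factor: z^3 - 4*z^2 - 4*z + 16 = (z - 4)*(z^2 - 4) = (z - 4)*(z - 2)*(z + 2)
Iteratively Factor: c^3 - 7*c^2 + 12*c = (c - 4)*(c^2 - 3*c) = (c - 4)*(c - 3)*(c)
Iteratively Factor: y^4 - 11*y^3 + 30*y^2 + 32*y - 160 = (y - 4)*(y^3 - 7*y^2 + 2*y + 40) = (y - 4)*(y + 2)*(y^2 - 9*y + 20) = (y - 5)*(y - 4)*(y + 2)*(y - 4)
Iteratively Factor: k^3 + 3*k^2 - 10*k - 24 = (k + 4)*(k^2 - k - 6) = (k + 2)*(k + 4)*(k - 3)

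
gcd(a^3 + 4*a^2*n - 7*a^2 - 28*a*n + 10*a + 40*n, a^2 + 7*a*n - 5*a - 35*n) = a - 5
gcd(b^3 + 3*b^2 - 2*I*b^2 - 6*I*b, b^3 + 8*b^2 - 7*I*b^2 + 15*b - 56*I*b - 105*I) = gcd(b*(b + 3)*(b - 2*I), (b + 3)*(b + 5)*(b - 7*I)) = b + 3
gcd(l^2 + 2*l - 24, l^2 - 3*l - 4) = l - 4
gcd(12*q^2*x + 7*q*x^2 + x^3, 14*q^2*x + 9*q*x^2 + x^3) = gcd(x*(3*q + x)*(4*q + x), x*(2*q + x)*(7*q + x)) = x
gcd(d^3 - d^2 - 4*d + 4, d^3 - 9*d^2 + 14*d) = d - 2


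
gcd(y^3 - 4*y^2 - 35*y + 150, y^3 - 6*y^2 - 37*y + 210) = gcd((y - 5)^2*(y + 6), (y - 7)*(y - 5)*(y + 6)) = y^2 + y - 30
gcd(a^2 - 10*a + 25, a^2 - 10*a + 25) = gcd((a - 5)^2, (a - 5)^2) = a^2 - 10*a + 25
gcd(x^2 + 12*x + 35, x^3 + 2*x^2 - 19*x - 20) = x + 5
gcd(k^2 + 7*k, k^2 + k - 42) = k + 7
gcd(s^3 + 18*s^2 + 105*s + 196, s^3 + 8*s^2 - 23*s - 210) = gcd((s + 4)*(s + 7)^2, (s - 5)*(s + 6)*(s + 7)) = s + 7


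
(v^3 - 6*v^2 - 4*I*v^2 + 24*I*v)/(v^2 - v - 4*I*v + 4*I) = v*(v - 6)/(v - 1)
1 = 1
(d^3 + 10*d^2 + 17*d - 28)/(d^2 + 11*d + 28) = d - 1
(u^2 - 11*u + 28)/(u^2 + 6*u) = (u^2 - 11*u + 28)/(u*(u + 6))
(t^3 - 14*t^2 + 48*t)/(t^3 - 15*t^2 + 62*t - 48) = t/(t - 1)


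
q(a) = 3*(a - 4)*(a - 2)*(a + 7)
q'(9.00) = 681.00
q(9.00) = 1680.00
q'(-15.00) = 1833.00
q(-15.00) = -7752.00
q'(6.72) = 344.75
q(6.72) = 528.43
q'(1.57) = -70.40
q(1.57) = 26.86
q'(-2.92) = -42.78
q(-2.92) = 416.73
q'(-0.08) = -102.42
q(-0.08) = 176.18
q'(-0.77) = -101.28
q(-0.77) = 246.95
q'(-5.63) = 149.49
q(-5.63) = 301.99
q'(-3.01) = -38.52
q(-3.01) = 420.39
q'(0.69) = -93.58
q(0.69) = 100.03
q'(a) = 3*(a - 4)*(a - 2) + 3*(a - 4)*(a + 7) + 3*(a - 2)*(a + 7) = 9*a^2 + 6*a - 102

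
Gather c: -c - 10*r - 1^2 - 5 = -c - 10*r - 6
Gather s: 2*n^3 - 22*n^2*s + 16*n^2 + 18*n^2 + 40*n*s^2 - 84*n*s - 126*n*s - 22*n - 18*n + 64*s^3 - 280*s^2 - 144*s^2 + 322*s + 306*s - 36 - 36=2*n^3 + 34*n^2 - 40*n + 64*s^3 + s^2*(40*n - 424) + s*(-22*n^2 - 210*n + 628) - 72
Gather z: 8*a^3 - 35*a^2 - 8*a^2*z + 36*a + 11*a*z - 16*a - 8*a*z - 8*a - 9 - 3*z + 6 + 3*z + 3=8*a^3 - 35*a^2 + 12*a + z*(-8*a^2 + 3*a)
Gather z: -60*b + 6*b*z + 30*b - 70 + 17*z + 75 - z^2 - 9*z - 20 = -30*b - z^2 + z*(6*b + 8) - 15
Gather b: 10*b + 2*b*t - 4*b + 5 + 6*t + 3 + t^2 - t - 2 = b*(2*t + 6) + t^2 + 5*t + 6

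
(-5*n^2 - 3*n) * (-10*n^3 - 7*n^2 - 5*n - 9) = 50*n^5 + 65*n^4 + 46*n^3 + 60*n^2 + 27*n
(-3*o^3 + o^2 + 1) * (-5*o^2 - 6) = 15*o^5 - 5*o^4 + 18*o^3 - 11*o^2 - 6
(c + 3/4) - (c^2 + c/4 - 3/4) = -c^2 + 3*c/4 + 3/2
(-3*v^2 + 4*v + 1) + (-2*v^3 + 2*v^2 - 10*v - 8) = -2*v^3 - v^2 - 6*v - 7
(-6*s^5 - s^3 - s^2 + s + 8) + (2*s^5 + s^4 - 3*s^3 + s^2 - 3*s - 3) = -4*s^5 + s^4 - 4*s^3 - 2*s + 5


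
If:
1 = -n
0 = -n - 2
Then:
No Solution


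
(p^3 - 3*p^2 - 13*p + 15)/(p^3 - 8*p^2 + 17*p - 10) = (p + 3)/(p - 2)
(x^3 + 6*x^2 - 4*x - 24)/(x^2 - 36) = (x^2 - 4)/(x - 6)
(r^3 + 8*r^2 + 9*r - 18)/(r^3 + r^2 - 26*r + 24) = (r + 3)/(r - 4)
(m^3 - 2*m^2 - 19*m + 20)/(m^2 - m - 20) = m - 1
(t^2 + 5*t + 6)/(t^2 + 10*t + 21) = (t + 2)/(t + 7)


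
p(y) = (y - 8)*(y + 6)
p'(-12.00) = -26.00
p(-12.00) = 120.00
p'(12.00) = 22.00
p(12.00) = 72.00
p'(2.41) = 2.82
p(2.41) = -47.01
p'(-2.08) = -6.16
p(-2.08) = -39.51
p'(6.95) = 11.90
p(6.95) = -13.60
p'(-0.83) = -3.66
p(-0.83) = -45.65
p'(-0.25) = -2.50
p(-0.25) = -47.44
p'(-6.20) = -14.40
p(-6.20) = 2.84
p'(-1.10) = -4.20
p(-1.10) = -44.59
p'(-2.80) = -7.60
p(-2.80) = -34.56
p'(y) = 2*y - 2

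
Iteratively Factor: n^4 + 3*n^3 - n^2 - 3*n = (n + 1)*(n^3 + 2*n^2 - 3*n) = (n + 1)*(n + 3)*(n^2 - n) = (n - 1)*(n + 1)*(n + 3)*(n)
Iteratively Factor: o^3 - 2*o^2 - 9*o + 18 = (o - 3)*(o^2 + o - 6) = (o - 3)*(o + 3)*(o - 2)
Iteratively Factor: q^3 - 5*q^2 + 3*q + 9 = (q + 1)*(q^2 - 6*q + 9) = (q - 3)*(q + 1)*(q - 3)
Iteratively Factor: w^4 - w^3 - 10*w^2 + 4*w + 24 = (w + 2)*(w^3 - 3*w^2 - 4*w + 12) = (w - 2)*(w + 2)*(w^2 - w - 6) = (w - 3)*(w - 2)*(w + 2)*(w + 2)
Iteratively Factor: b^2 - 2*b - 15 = (b - 5)*(b + 3)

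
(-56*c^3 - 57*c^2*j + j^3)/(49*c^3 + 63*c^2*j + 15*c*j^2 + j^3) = (-8*c + j)/(7*c + j)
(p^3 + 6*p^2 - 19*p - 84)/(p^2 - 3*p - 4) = (p^2 + 10*p + 21)/(p + 1)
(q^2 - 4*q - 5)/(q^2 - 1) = (q - 5)/(q - 1)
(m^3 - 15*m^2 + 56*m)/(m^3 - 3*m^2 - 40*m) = (m - 7)/(m + 5)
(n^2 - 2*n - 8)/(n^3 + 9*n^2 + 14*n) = (n - 4)/(n*(n + 7))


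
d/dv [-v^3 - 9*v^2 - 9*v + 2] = -3*v^2 - 18*v - 9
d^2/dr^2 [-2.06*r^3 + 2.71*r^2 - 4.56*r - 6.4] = 5.42 - 12.36*r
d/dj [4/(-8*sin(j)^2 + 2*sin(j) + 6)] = 2*(8*sin(j) - 1)*cos(j)/(-4*sin(j)^2 + sin(j) + 3)^2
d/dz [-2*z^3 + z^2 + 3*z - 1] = -6*z^2 + 2*z + 3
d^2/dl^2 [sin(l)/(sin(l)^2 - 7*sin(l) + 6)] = (-sin(l)^4 - 8*sin(l)^3 + 30*sin(l)^2 - 12*sin(l) - 84)/((sin(l) - 6)^3*(sin(l) - 1)^2)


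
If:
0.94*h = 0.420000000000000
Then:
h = 0.45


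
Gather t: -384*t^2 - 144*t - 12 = -384*t^2 - 144*t - 12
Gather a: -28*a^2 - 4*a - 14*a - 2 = -28*a^2 - 18*a - 2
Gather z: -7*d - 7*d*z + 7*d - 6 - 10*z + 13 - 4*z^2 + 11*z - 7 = -4*z^2 + z*(1 - 7*d)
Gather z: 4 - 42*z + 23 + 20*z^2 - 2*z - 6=20*z^2 - 44*z + 21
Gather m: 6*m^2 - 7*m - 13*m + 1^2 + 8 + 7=6*m^2 - 20*m + 16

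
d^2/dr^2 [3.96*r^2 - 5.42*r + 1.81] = 7.92000000000000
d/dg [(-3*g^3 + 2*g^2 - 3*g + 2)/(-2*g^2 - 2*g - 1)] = (6*g^4 + 12*g^3 - g^2 + 4*g + 7)/(4*g^4 + 8*g^3 + 8*g^2 + 4*g + 1)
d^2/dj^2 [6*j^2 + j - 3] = 12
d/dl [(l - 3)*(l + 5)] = 2*l + 2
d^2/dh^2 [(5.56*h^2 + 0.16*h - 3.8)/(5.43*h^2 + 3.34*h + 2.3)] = (-192.239376*h^3 - 1088.88876*h^2 - 425.4948*h + 66.5004)/(160.103007*h^6 + 295.438698*h^5 + 385.170534*h^4 + 287.539264*h^3 + 163.14774*h^2 + 53.0058*h + 12.167)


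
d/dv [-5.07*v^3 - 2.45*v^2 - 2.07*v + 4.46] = -15.21*v^2 - 4.9*v - 2.07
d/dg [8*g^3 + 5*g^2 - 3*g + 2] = 24*g^2 + 10*g - 3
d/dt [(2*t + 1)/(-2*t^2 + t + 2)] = (-4*t^2 + 2*t + (2*t + 1)*(4*t - 1) + 4)/(-2*t^2 + t + 2)^2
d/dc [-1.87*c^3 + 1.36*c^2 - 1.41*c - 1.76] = -5.61*c^2 + 2.72*c - 1.41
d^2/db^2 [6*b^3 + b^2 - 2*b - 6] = 36*b + 2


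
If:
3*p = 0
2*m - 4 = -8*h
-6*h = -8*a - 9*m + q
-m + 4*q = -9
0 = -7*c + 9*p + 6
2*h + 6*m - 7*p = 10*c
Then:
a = -4115/2464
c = 6/7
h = 12/77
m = 106/77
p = 0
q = -587/308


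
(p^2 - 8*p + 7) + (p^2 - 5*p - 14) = 2*p^2 - 13*p - 7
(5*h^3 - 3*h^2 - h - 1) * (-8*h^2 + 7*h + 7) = -40*h^5 + 59*h^4 + 22*h^3 - 20*h^2 - 14*h - 7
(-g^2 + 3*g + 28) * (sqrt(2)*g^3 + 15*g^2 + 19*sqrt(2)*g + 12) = -sqrt(2)*g^5 - 15*g^4 + 3*sqrt(2)*g^4 + 9*sqrt(2)*g^3 + 45*g^3 + 57*sqrt(2)*g^2 + 408*g^2 + 36*g + 532*sqrt(2)*g + 336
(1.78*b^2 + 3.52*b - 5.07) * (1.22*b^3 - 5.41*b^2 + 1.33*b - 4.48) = 2.1716*b^5 - 5.3354*b^4 - 22.8612*b^3 + 24.1359*b^2 - 22.5127*b + 22.7136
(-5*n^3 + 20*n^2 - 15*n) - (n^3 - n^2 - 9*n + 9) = -6*n^3 + 21*n^2 - 6*n - 9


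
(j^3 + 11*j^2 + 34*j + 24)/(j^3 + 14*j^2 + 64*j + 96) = (j + 1)/(j + 4)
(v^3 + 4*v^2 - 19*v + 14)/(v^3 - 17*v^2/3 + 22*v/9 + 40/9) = 9*(v^3 + 4*v^2 - 19*v + 14)/(9*v^3 - 51*v^2 + 22*v + 40)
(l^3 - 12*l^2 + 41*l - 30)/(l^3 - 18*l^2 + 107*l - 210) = (l - 1)/(l - 7)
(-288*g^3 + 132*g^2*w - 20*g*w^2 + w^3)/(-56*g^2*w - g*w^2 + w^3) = (36*g^2 - 12*g*w + w^2)/(w*(7*g + w))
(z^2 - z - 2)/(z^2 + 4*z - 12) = (z + 1)/(z + 6)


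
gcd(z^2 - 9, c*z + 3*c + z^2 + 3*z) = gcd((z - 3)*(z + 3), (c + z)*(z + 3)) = z + 3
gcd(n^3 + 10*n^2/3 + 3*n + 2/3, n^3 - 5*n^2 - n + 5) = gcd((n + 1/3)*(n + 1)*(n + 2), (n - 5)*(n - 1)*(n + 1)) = n + 1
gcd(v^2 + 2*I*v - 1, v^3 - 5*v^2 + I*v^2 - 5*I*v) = v + I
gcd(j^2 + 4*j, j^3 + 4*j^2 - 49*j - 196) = j + 4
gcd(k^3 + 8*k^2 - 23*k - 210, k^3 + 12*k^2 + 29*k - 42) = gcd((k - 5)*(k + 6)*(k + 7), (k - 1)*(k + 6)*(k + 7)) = k^2 + 13*k + 42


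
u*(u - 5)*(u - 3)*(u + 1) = u^4 - 7*u^3 + 7*u^2 + 15*u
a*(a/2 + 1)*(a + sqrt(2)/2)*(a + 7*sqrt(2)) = a^4/2 + a^3 + 15*sqrt(2)*a^3/4 + 7*a^2/2 + 15*sqrt(2)*a^2/2 + 7*a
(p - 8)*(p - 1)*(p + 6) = p^3 - 3*p^2 - 46*p + 48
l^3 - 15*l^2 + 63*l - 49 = (l - 7)^2*(l - 1)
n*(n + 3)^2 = n^3 + 6*n^2 + 9*n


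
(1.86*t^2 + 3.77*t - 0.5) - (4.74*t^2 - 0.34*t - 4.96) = -2.88*t^2 + 4.11*t + 4.46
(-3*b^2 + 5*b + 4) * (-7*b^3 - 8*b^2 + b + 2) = 21*b^5 - 11*b^4 - 71*b^3 - 33*b^2 + 14*b + 8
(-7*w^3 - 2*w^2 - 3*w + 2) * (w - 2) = -7*w^4 + 12*w^3 + w^2 + 8*w - 4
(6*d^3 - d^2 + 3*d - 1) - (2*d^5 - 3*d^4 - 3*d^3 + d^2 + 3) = -2*d^5 + 3*d^4 + 9*d^3 - 2*d^2 + 3*d - 4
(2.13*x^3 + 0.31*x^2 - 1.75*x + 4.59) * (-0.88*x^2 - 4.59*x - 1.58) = -1.8744*x^5 - 10.0495*x^4 - 3.2483*x^3 + 3.5035*x^2 - 18.3031*x - 7.2522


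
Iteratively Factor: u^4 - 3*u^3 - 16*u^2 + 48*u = (u + 4)*(u^3 - 7*u^2 + 12*u) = u*(u + 4)*(u^2 - 7*u + 12) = u*(u - 4)*(u + 4)*(u - 3)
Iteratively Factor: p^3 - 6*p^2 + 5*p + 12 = (p + 1)*(p^2 - 7*p + 12) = (p - 3)*(p + 1)*(p - 4)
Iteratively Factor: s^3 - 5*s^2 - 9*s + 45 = (s + 3)*(s^2 - 8*s + 15) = (s - 3)*(s + 3)*(s - 5)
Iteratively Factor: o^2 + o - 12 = (o - 3)*(o + 4)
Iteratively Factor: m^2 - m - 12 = (m + 3)*(m - 4)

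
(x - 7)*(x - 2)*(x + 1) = x^3 - 8*x^2 + 5*x + 14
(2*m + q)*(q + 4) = 2*m*q + 8*m + q^2 + 4*q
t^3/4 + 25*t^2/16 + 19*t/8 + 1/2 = (t/4 + 1)*(t + 1/4)*(t + 2)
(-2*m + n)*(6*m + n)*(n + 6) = -12*m^2*n - 72*m^2 + 4*m*n^2 + 24*m*n + n^3 + 6*n^2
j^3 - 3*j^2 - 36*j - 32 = (j - 8)*(j + 1)*(j + 4)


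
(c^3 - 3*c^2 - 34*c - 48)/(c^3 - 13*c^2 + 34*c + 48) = (c^2 + 5*c + 6)/(c^2 - 5*c - 6)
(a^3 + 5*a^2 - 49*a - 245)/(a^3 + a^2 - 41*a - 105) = (a + 7)/(a + 3)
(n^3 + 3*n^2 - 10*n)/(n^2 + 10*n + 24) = n*(n^2 + 3*n - 10)/(n^2 + 10*n + 24)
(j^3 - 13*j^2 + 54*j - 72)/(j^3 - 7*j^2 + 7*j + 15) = (j^2 - 10*j + 24)/(j^2 - 4*j - 5)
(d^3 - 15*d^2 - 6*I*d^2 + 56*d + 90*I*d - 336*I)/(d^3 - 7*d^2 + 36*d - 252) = (d - 8)/(d + 6*I)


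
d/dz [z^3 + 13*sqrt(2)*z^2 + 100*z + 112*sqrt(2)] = 3*z^2 + 26*sqrt(2)*z + 100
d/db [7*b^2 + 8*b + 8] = 14*b + 8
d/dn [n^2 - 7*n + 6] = 2*n - 7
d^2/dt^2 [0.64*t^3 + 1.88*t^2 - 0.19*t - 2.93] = 3.84*t + 3.76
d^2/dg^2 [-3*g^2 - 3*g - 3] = -6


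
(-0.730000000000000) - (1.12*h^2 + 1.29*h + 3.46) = -1.12*h^2 - 1.29*h - 4.19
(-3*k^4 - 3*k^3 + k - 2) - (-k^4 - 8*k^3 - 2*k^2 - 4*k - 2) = -2*k^4 + 5*k^3 + 2*k^2 + 5*k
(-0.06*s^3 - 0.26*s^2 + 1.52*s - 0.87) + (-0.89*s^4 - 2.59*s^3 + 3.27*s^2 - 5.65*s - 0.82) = -0.89*s^4 - 2.65*s^3 + 3.01*s^2 - 4.13*s - 1.69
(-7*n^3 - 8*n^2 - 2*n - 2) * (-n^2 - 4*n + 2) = 7*n^5 + 36*n^4 + 20*n^3 - 6*n^2 + 4*n - 4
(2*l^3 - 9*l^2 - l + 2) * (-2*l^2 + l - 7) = -4*l^5 + 20*l^4 - 21*l^3 + 58*l^2 + 9*l - 14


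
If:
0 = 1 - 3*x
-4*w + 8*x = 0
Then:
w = 2/3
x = 1/3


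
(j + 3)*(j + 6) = j^2 + 9*j + 18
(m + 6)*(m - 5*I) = m^2 + 6*m - 5*I*m - 30*I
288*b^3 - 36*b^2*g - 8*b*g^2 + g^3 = (-8*b + g)*(-6*b + g)*(6*b + g)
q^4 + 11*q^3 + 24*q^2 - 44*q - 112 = (q - 2)*(q + 2)*(q + 4)*(q + 7)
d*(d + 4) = d^2 + 4*d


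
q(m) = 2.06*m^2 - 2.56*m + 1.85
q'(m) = 4.12*m - 2.56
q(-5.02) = 66.61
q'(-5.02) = -23.24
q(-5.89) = 88.39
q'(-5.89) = -26.83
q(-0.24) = 2.58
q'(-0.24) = -3.55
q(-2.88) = 26.31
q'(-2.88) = -14.43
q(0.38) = 1.17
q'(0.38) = -0.99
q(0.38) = 1.17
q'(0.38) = -0.99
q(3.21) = 14.86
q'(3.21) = 10.67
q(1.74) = 3.63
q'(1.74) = 4.61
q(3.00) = 12.71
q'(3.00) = 9.80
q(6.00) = 60.65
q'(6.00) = 22.16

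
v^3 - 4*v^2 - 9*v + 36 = (v - 4)*(v - 3)*(v + 3)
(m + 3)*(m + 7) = m^2 + 10*m + 21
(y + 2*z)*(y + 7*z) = y^2 + 9*y*z + 14*z^2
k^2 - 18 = (k - 3*sqrt(2))*(k + 3*sqrt(2))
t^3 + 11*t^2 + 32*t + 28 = (t + 2)^2*(t + 7)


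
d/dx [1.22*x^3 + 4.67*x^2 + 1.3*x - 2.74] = 3.66*x^2 + 9.34*x + 1.3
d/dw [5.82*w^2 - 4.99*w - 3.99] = 11.64*w - 4.99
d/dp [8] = 0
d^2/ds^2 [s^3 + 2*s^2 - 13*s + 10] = 6*s + 4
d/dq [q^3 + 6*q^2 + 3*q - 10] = 3*q^2 + 12*q + 3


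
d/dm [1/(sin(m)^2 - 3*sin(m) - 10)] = (3 - 2*sin(m))*cos(m)/((sin(m) - 5)^2*(sin(m) + 2)^2)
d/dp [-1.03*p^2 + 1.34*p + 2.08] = 1.34 - 2.06*p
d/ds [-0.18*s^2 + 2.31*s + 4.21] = 2.31 - 0.36*s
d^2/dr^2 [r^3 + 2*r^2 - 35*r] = 6*r + 4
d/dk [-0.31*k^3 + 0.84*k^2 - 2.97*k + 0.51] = -0.93*k^2 + 1.68*k - 2.97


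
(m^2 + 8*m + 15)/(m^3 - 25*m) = (m + 3)/(m*(m - 5))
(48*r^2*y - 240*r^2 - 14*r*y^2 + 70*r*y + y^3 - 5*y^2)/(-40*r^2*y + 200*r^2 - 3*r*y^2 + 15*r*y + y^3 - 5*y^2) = (-6*r + y)/(5*r + y)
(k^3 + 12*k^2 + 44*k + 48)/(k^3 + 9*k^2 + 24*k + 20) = (k^2 + 10*k + 24)/(k^2 + 7*k + 10)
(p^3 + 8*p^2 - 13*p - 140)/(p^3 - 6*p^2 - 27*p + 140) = (p + 7)/(p - 7)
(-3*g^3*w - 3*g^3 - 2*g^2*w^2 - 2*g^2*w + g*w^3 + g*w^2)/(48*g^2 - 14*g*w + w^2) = g*(-3*g^2*w - 3*g^2 - 2*g*w^2 - 2*g*w + w^3 + w^2)/(48*g^2 - 14*g*w + w^2)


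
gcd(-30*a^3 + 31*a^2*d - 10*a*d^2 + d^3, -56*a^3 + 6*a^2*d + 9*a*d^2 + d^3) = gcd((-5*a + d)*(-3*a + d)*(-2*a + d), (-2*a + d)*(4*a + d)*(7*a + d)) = 2*a - d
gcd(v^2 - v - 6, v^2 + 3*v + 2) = v + 2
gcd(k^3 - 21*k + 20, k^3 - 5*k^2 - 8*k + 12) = k - 1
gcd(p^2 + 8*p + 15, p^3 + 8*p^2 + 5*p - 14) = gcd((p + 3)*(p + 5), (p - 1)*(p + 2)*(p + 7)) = 1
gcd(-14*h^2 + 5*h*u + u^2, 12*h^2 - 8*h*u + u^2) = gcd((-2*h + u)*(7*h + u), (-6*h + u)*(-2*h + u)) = -2*h + u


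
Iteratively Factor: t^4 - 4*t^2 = (t)*(t^3 - 4*t) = t^2*(t^2 - 4) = t^2*(t + 2)*(t - 2)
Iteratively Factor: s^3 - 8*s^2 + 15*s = (s - 5)*(s^2 - 3*s) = s*(s - 5)*(s - 3)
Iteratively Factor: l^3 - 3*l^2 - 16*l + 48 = (l - 4)*(l^2 + l - 12) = (l - 4)*(l + 4)*(l - 3)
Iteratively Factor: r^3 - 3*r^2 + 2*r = (r)*(r^2 - 3*r + 2) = r*(r - 2)*(r - 1)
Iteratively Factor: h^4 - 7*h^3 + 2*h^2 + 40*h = (h - 4)*(h^3 - 3*h^2 - 10*h) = h*(h - 4)*(h^2 - 3*h - 10) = h*(h - 5)*(h - 4)*(h + 2)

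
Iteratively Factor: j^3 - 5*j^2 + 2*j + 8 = (j + 1)*(j^2 - 6*j + 8) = (j - 4)*(j + 1)*(j - 2)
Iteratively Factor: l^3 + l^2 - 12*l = (l)*(l^2 + l - 12) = l*(l + 4)*(l - 3)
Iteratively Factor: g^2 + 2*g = (g + 2)*(g)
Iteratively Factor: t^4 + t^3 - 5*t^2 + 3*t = (t + 3)*(t^3 - 2*t^2 + t) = t*(t + 3)*(t^2 - 2*t + 1) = t*(t - 1)*(t + 3)*(t - 1)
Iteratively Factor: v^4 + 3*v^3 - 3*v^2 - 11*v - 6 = (v + 1)*(v^3 + 2*v^2 - 5*v - 6) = (v + 1)*(v + 3)*(v^2 - v - 2) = (v + 1)^2*(v + 3)*(v - 2)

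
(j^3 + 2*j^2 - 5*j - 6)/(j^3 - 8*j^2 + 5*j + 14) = (j + 3)/(j - 7)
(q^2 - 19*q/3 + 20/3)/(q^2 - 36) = (3*q^2 - 19*q + 20)/(3*(q^2 - 36))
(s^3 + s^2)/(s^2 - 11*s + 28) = s^2*(s + 1)/(s^2 - 11*s + 28)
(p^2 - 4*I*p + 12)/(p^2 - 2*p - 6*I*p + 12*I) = (p + 2*I)/(p - 2)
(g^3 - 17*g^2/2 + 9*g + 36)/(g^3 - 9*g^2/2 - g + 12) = (g - 6)/(g - 2)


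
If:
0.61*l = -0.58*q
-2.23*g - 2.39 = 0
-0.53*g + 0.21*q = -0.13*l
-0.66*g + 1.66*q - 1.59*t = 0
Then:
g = -1.07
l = 6.25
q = -6.57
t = -6.42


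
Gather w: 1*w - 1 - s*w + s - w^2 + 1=s - w^2 + w*(1 - s)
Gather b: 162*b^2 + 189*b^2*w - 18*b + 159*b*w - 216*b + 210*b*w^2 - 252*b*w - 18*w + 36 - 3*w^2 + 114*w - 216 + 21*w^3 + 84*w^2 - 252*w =b^2*(189*w + 162) + b*(210*w^2 - 93*w - 234) + 21*w^3 + 81*w^2 - 156*w - 180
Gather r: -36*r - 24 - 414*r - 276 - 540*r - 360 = -990*r - 660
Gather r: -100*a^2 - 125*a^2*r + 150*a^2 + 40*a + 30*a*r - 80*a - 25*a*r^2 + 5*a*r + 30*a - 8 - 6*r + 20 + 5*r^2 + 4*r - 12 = 50*a^2 - 10*a + r^2*(5 - 25*a) + r*(-125*a^2 + 35*a - 2)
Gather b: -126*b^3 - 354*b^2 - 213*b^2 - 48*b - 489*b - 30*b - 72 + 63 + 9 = -126*b^3 - 567*b^2 - 567*b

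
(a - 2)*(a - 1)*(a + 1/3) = a^3 - 8*a^2/3 + a + 2/3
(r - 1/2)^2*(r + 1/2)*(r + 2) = r^4 + 3*r^3/2 - 5*r^2/4 - 3*r/8 + 1/4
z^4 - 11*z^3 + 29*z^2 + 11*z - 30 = (z - 6)*(z - 5)*(z - 1)*(z + 1)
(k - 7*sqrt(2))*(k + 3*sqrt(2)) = k^2 - 4*sqrt(2)*k - 42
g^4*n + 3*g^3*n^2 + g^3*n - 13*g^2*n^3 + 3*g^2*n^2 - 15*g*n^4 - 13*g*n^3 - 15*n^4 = (g - 3*n)*(g + n)*(g + 5*n)*(g*n + n)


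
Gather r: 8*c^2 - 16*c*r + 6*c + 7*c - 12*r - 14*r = 8*c^2 + 13*c + r*(-16*c - 26)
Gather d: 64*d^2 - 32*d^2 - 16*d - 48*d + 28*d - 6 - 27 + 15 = 32*d^2 - 36*d - 18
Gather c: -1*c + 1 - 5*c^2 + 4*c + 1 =-5*c^2 + 3*c + 2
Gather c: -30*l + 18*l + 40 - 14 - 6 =20 - 12*l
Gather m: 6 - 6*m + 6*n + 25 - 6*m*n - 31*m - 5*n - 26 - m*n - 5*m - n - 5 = m*(-7*n - 42)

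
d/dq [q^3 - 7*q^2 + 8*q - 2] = 3*q^2 - 14*q + 8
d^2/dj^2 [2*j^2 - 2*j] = 4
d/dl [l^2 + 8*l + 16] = 2*l + 8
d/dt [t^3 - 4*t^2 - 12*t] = 3*t^2 - 8*t - 12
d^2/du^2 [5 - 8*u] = 0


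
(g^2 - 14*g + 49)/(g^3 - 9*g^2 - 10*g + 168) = (g - 7)/(g^2 - 2*g - 24)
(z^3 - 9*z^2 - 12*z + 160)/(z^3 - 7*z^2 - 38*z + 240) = (z + 4)/(z + 6)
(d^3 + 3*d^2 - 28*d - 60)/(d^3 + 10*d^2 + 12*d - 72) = (d^2 - 3*d - 10)/(d^2 + 4*d - 12)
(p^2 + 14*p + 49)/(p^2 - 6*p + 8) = (p^2 + 14*p + 49)/(p^2 - 6*p + 8)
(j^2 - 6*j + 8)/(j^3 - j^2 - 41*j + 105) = (j^2 - 6*j + 8)/(j^3 - j^2 - 41*j + 105)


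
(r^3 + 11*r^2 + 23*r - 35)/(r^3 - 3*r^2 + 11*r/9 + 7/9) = 9*(r^2 + 12*r + 35)/(9*r^2 - 18*r - 7)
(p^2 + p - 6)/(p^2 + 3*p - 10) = (p + 3)/(p + 5)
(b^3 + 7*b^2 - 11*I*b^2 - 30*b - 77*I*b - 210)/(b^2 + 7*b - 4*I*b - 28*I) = (b^2 - 11*I*b - 30)/(b - 4*I)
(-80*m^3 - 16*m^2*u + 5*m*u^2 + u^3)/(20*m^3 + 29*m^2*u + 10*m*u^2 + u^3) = (-4*m + u)/(m + u)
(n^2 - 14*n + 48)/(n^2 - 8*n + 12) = (n - 8)/(n - 2)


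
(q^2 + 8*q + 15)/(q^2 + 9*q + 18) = (q + 5)/(q + 6)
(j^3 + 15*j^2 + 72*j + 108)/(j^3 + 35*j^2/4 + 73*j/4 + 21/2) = 4*(j^2 + 9*j + 18)/(4*j^2 + 11*j + 7)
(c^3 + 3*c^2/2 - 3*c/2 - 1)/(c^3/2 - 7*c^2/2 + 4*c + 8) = (2*c^3 + 3*c^2 - 3*c - 2)/(c^3 - 7*c^2 + 8*c + 16)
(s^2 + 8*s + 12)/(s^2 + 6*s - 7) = (s^2 + 8*s + 12)/(s^2 + 6*s - 7)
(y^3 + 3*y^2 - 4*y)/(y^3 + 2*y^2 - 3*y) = (y + 4)/(y + 3)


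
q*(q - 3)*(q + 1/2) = q^3 - 5*q^2/2 - 3*q/2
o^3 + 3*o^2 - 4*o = o*(o - 1)*(o + 4)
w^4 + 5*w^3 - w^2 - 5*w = w*(w - 1)*(w + 1)*(w + 5)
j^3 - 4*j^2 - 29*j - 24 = (j - 8)*(j + 1)*(j + 3)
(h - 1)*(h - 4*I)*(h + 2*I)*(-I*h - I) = -I*h^4 - 2*h^3 - 7*I*h^2 + 2*h + 8*I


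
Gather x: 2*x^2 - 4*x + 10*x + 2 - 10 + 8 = 2*x^2 + 6*x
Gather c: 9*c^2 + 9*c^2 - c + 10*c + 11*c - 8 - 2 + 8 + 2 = 18*c^2 + 20*c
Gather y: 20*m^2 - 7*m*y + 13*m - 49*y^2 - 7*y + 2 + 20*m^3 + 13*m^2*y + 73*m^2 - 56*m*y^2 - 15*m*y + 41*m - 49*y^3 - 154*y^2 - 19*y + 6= 20*m^3 + 93*m^2 + 54*m - 49*y^3 + y^2*(-56*m - 203) + y*(13*m^2 - 22*m - 26) + 8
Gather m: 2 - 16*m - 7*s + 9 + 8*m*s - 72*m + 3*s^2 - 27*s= m*(8*s - 88) + 3*s^2 - 34*s + 11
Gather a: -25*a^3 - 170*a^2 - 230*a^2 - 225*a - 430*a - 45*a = -25*a^3 - 400*a^2 - 700*a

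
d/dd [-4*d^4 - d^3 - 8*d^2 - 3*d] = -16*d^3 - 3*d^2 - 16*d - 3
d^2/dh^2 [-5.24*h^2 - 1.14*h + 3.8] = -10.4800000000000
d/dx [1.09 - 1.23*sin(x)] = -1.23*cos(x)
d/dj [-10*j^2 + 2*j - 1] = 2 - 20*j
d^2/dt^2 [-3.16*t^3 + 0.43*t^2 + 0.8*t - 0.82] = 0.86 - 18.96*t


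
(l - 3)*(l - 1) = l^2 - 4*l + 3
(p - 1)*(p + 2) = p^2 + p - 2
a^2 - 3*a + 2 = (a - 2)*(a - 1)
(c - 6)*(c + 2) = c^2 - 4*c - 12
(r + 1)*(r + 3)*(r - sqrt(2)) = r^3 - sqrt(2)*r^2 + 4*r^2 - 4*sqrt(2)*r + 3*r - 3*sqrt(2)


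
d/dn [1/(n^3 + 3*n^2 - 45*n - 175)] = 3*(-n^2 - 2*n + 15)/(n^3 + 3*n^2 - 45*n - 175)^2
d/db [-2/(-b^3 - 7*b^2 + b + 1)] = 2*(-3*b^2 - 14*b + 1)/(b^3 + 7*b^2 - b - 1)^2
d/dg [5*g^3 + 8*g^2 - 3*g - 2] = 15*g^2 + 16*g - 3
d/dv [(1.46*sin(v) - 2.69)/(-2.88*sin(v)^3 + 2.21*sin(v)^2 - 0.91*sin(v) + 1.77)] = (8.4096*sin(v)^3 - 26.4682*sin(v)^2 + 11.8898*sin(v) + 0.1363)*cos(v)/(8.2944*sin(v)^6 - 12.7296*sin(v)^5 + 10.1257*sin(v)^4 - 14.2174*sin(v)^3 + 8.6515*sin(v)^2 - 3.2214*sin(v) + 3.1329)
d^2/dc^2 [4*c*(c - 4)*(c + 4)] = 24*c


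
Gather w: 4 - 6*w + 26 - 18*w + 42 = 72 - 24*w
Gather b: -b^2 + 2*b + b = -b^2 + 3*b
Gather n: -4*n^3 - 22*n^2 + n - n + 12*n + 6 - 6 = -4*n^3 - 22*n^2 + 12*n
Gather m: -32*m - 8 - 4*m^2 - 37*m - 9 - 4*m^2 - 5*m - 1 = -8*m^2 - 74*m - 18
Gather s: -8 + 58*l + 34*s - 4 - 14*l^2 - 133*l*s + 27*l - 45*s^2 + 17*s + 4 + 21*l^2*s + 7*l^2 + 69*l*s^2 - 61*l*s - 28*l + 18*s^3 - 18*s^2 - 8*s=-7*l^2 + 57*l + 18*s^3 + s^2*(69*l - 63) + s*(21*l^2 - 194*l + 43) - 8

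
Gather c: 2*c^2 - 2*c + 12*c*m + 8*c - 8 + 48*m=2*c^2 + c*(12*m + 6) + 48*m - 8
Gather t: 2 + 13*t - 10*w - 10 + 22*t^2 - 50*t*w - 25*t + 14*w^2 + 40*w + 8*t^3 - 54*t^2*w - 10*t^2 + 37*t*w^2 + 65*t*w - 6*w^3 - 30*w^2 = 8*t^3 + t^2*(12 - 54*w) + t*(37*w^2 + 15*w - 12) - 6*w^3 - 16*w^2 + 30*w - 8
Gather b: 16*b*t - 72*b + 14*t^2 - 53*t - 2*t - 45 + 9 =b*(16*t - 72) + 14*t^2 - 55*t - 36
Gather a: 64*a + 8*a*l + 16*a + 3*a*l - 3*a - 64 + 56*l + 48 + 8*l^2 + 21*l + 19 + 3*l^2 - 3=a*(11*l + 77) + 11*l^2 + 77*l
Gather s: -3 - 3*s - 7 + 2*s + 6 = -s - 4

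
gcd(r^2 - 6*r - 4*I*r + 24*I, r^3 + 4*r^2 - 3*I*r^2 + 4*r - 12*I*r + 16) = r - 4*I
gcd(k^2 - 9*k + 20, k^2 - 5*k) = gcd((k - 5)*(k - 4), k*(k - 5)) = k - 5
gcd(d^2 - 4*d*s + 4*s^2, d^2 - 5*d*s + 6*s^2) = -d + 2*s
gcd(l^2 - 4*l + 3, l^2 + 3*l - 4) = l - 1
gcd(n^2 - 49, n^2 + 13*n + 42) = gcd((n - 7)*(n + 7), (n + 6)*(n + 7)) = n + 7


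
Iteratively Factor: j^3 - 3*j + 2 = (j - 1)*(j^2 + j - 2) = (j - 1)*(j + 2)*(j - 1)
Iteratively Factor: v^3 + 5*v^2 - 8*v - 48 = (v + 4)*(v^2 + v - 12) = (v - 3)*(v + 4)*(v + 4)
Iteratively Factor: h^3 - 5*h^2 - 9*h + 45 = (h - 3)*(h^2 - 2*h - 15) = (h - 5)*(h - 3)*(h + 3)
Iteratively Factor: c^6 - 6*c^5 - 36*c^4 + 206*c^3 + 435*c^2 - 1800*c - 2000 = (c - 5)*(c^5 - c^4 - 41*c^3 + c^2 + 440*c + 400) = (c - 5)*(c + 4)*(c^4 - 5*c^3 - 21*c^2 + 85*c + 100) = (c - 5)^2*(c + 4)*(c^3 - 21*c - 20) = (c - 5)^3*(c + 4)*(c^2 + 5*c + 4) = (c - 5)^3*(c + 4)^2*(c + 1)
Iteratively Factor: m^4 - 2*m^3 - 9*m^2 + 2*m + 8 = (m + 1)*(m^3 - 3*m^2 - 6*m + 8) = (m - 4)*(m + 1)*(m^2 + m - 2) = (m - 4)*(m + 1)*(m + 2)*(m - 1)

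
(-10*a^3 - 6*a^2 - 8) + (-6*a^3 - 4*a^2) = -16*a^3 - 10*a^2 - 8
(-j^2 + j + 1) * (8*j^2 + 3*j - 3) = -8*j^4 + 5*j^3 + 14*j^2 - 3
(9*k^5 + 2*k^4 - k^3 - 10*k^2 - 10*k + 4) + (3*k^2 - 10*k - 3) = 9*k^5 + 2*k^4 - k^3 - 7*k^2 - 20*k + 1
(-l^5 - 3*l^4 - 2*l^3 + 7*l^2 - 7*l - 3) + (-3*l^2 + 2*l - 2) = -l^5 - 3*l^4 - 2*l^3 + 4*l^2 - 5*l - 5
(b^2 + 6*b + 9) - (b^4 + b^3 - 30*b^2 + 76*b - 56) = -b^4 - b^3 + 31*b^2 - 70*b + 65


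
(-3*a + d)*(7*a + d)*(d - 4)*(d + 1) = -21*a^2*d^2 + 63*a^2*d + 84*a^2 + 4*a*d^3 - 12*a*d^2 - 16*a*d + d^4 - 3*d^3 - 4*d^2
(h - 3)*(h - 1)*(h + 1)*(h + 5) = h^4 + 2*h^3 - 16*h^2 - 2*h + 15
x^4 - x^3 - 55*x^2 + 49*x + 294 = (x - 7)*(x - 3)*(x + 2)*(x + 7)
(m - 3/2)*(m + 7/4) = m^2 + m/4 - 21/8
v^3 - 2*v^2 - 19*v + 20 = (v - 5)*(v - 1)*(v + 4)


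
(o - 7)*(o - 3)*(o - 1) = o^3 - 11*o^2 + 31*o - 21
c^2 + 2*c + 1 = (c + 1)^2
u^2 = u^2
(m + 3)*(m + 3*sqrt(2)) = m^2 + 3*m + 3*sqrt(2)*m + 9*sqrt(2)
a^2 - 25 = (a - 5)*(a + 5)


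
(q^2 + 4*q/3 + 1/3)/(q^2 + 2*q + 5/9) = 3*(q + 1)/(3*q + 5)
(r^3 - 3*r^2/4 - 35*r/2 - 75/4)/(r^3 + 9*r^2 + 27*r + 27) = (4*r^2 - 15*r - 25)/(4*(r^2 + 6*r + 9))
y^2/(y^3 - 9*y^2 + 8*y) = y/(y^2 - 9*y + 8)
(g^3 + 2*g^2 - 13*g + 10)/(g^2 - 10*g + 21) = (g^3 + 2*g^2 - 13*g + 10)/(g^2 - 10*g + 21)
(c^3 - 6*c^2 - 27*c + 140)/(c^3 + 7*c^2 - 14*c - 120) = (c - 7)/(c + 6)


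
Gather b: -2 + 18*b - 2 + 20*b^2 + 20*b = 20*b^2 + 38*b - 4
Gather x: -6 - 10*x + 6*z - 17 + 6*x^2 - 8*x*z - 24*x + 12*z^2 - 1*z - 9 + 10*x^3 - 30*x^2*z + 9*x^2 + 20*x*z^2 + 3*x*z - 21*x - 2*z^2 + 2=10*x^3 + x^2*(15 - 30*z) + x*(20*z^2 - 5*z - 55) + 10*z^2 + 5*z - 30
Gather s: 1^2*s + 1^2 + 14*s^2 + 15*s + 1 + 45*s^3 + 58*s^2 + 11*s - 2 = 45*s^3 + 72*s^2 + 27*s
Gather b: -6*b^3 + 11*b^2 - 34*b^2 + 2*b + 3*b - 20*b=-6*b^3 - 23*b^2 - 15*b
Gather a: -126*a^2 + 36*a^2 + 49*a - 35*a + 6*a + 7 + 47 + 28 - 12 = -90*a^2 + 20*a + 70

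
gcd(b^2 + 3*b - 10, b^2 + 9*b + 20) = b + 5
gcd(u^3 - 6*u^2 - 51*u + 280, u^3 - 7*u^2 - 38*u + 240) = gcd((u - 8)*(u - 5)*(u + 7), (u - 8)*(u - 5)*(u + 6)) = u^2 - 13*u + 40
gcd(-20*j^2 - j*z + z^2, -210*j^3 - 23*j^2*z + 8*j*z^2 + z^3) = -5*j + z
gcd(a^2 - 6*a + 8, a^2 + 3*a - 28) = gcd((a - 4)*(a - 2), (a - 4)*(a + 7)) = a - 4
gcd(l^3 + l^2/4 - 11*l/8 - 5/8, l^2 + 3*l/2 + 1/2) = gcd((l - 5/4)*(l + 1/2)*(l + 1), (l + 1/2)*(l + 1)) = l^2 + 3*l/2 + 1/2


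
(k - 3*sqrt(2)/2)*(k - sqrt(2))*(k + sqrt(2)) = k^3 - 3*sqrt(2)*k^2/2 - 2*k + 3*sqrt(2)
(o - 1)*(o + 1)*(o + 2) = o^3 + 2*o^2 - o - 2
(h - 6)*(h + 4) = h^2 - 2*h - 24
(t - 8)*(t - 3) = t^2 - 11*t + 24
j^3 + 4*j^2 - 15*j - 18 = (j - 3)*(j + 1)*(j + 6)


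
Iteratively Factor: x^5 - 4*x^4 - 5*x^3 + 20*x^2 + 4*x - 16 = (x - 4)*(x^4 - 5*x^2 + 4) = (x - 4)*(x - 1)*(x^3 + x^2 - 4*x - 4) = (x - 4)*(x - 1)*(x + 1)*(x^2 - 4) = (x - 4)*(x - 1)*(x + 1)*(x + 2)*(x - 2)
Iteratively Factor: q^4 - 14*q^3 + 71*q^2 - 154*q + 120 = (q - 3)*(q^3 - 11*q^2 + 38*q - 40) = (q - 4)*(q - 3)*(q^2 - 7*q + 10) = (q - 4)*(q - 3)*(q - 2)*(q - 5)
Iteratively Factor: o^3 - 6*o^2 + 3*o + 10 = (o - 5)*(o^2 - o - 2) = (o - 5)*(o - 2)*(o + 1)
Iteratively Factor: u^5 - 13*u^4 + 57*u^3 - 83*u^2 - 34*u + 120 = (u - 2)*(u^4 - 11*u^3 + 35*u^2 - 13*u - 60) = (u - 2)*(u + 1)*(u^3 - 12*u^2 + 47*u - 60) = (u - 5)*(u - 2)*(u + 1)*(u^2 - 7*u + 12) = (u - 5)*(u - 4)*(u - 2)*(u + 1)*(u - 3)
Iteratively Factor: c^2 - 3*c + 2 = (c - 2)*(c - 1)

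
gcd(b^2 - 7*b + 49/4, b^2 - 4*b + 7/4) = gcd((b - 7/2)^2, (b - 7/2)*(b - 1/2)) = b - 7/2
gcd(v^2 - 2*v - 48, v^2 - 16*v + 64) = v - 8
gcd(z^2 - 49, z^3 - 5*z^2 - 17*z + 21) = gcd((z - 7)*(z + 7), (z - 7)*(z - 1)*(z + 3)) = z - 7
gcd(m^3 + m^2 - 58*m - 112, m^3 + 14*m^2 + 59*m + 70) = m^2 + 9*m + 14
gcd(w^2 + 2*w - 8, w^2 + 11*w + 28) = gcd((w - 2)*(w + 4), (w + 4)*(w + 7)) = w + 4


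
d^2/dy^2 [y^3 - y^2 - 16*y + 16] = 6*y - 2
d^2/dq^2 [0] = 0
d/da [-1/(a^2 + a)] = (2*a + 1)/(a^2*(a + 1)^2)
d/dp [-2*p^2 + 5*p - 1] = 5 - 4*p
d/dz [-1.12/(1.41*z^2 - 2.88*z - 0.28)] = (3.1584*z - 3.2256)/(-1.41*z^2 + 2.88*z + 0.28)^2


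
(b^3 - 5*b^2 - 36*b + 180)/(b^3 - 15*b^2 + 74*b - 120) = (b + 6)/(b - 4)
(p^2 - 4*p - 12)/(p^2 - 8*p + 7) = (p^2 - 4*p - 12)/(p^2 - 8*p + 7)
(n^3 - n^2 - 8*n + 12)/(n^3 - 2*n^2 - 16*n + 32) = (n^2 + n - 6)/(n^2 - 16)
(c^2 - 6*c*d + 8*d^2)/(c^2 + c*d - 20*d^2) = (c - 2*d)/(c + 5*d)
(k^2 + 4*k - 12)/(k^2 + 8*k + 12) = (k - 2)/(k + 2)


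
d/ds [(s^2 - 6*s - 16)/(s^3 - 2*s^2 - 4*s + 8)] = (14 - s)/(s^3 - 6*s^2 + 12*s - 8)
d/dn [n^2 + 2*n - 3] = 2*n + 2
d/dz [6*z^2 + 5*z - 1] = 12*z + 5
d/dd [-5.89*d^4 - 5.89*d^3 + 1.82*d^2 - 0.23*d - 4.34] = -23.56*d^3 - 17.67*d^2 + 3.64*d - 0.23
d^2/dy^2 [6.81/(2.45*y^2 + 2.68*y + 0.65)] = (-81.75405*y^2 - 89.42892*y + 6.81*(4.9*y + 2.68)*(9.8*y + 5.36) - 21.68985)/(2.45*y^2 + 2.68*y + 0.65)^3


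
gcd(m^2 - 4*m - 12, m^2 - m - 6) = m + 2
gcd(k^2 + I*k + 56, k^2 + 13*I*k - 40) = k + 8*I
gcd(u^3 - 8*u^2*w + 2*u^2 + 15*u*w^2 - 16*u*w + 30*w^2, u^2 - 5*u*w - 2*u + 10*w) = u - 5*w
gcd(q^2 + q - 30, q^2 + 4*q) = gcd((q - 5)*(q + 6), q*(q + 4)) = 1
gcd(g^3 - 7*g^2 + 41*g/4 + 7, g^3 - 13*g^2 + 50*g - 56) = g - 4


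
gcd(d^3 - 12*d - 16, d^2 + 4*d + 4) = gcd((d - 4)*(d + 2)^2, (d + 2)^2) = d^2 + 4*d + 4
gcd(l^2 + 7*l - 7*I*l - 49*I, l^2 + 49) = l - 7*I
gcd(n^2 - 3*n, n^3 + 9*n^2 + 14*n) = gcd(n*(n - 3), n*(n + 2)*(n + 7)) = n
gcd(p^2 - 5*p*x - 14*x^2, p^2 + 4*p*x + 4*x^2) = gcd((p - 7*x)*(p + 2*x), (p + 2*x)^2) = p + 2*x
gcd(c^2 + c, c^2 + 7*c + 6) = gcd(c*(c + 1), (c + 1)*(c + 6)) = c + 1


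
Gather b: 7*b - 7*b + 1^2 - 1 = 0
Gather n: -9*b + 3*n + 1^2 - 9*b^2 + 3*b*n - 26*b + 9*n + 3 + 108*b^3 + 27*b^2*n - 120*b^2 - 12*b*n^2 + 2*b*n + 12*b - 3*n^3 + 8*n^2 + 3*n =108*b^3 - 129*b^2 - 23*b - 3*n^3 + n^2*(8 - 12*b) + n*(27*b^2 + 5*b + 15) + 4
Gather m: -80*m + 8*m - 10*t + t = -72*m - 9*t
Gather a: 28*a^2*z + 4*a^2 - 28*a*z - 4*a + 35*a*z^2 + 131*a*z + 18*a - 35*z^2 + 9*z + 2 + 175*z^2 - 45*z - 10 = a^2*(28*z + 4) + a*(35*z^2 + 103*z + 14) + 140*z^2 - 36*z - 8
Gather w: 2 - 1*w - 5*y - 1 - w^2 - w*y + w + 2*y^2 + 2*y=-w^2 - w*y + 2*y^2 - 3*y + 1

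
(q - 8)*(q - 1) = q^2 - 9*q + 8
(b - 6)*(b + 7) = b^2 + b - 42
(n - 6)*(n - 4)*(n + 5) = n^3 - 5*n^2 - 26*n + 120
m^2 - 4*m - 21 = (m - 7)*(m + 3)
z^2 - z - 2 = (z - 2)*(z + 1)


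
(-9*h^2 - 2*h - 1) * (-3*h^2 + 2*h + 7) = 27*h^4 - 12*h^3 - 64*h^2 - 16*h - 7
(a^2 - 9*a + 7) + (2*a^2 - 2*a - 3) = 3*a^2 - 11*a + 4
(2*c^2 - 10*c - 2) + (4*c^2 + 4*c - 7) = 6*c^2 - 6*c - 9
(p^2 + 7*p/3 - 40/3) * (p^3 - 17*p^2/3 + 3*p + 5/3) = p^5 - 10*p^4/3 - 212*p^3/9 + 758*p^2/9 - 325*p/9 - 200/9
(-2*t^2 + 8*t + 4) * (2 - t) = 2*t^3 - 12*t^2 + 12*t + 8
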